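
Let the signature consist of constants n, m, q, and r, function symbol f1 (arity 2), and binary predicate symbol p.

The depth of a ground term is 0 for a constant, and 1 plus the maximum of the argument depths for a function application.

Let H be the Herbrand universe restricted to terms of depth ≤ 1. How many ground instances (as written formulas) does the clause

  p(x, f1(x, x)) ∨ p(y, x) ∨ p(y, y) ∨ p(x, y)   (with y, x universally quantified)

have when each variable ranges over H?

Ground terms of depth ≤ 1:
  If N_k denotes the number of depth-≤k ground terms, the 4 constants give N_0 = 4, and each function symbol of arity r contributes N_{k-1}^r new terms at level k: N_k = 4 + N_{k-1}^2.
  N_0 = 4
  N_1 = 4 + 4^2 = 20
So there are 20 ground terms available for substitution.
Each of y, x ranges independently over the available ground terms, and distinct assignments produce distinct instances.
Number of ground instances = 20^2 = 400.

400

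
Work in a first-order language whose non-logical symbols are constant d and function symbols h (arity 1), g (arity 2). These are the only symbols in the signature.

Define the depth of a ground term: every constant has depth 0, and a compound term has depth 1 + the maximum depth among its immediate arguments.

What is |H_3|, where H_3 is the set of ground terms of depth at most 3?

Let N_k = |{terms of depth ≤ k}|. Then N_0 = 1 and N_k = 1 + N_{k-1} + N_{k-1}^2 for k ≥ 1 (one summand per function symbol, arity giving the exponent).
N_0 = 1
N_1 = 1 + 1 + 1^2 = 3
N_2 = 1 + 3 + 3^2 = 13
N_3 = 1 + 13 + 13^2 = 183

183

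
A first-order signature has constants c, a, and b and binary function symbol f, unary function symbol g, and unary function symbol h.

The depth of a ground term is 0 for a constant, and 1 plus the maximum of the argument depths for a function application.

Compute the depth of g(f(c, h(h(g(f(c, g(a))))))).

7

depth(g(a)) = 1 + depth(a) = 1 + 0 = 1
depth(f(c, g(a))) = 1 + max(0, 1) = 2
depth(g(f(c, g(a)))) = 1 + depth(f(c, g(a))) = 1 + 2 = 3
depth(h(g(f(c, g(a))))) = 1 + depth(g(f(c, g(a)))) = 1 + 3 = 4
depth(h(h(g(f(c, g(a)))))) = 1 + depth(h(g(f(c, g(a))))) = 1 + 4 = 5
depth(f(c, h(h(g(f(c, g(a))))))) = 1 + max(0, 5) = 6
depth(g(f(c, h(h(g(f(c, g(a)))))))) = 1 + depth(f(c, h(h(g(f(c, g(a))))))) = 1 + 6 = 7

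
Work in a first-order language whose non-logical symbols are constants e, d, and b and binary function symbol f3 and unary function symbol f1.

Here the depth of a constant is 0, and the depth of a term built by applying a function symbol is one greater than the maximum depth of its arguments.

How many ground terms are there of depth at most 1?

Let N_k = |{terms of depth ≤ k}|. Then N_0 = 3 and N_k = 3 + N_{k-1}^2 + N_{k-1} for k ≥ 1 (one summand per function symbol, arity giving the exponent).
N_0 = 3
N_1 = 3 + 3^2 + 3 = 15

15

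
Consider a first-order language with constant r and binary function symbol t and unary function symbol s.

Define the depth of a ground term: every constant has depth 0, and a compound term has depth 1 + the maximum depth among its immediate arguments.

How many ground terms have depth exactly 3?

Write N_k for the number of ground terms of depth ≤ k. A term of depth ≤ k is either a constant or a function symbol applied to arguments of depth ≤ k−1, so N_k = 1 + N_{k-1}^2 + N_{k-1}.
N_0 = 1
N_1 = 1 + 1^2 + 1 = 3
N_2 = 1 + 3^2 + 3 = 13
N_3 = 1 + 13^2 + 13 = 183
Terms of depth exactly 3: N_3 − N_2 = 183 − 13 = 170.

170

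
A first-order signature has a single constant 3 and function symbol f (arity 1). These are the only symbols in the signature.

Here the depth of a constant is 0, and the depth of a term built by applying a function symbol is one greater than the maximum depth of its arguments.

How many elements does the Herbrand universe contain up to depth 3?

Count level by level. With function symbols f/1, the terms of depth ≤ k are the 1 constant together with each function applied to depth-≤(k−1) tuples, so N_k = 1 + N_{k-1}.
N_0 = 1
N_1 = 1 + 1 = 2
N_2 = 1 + 2 = 3
N_3 = 1 + 3 = 4
Explicitly: 3, f(3), f(f(3)), f(f(f(3))).

4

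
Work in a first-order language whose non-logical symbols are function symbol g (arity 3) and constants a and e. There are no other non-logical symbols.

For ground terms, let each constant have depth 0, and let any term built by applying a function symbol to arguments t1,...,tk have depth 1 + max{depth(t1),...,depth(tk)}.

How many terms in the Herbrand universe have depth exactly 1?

Count level by level. With function symbols g/3, the terms of depth ≤ k are the 2 constants together with each function applied to depth-≤(k−1) tuples, so N_k = 2 + N_{k-1}^3.
N_0 = 2
N_1 = 2 + 2^3 = 10
Terms of depth exactly 1: N_1 − N_0 = 10 − 2 = 8.

8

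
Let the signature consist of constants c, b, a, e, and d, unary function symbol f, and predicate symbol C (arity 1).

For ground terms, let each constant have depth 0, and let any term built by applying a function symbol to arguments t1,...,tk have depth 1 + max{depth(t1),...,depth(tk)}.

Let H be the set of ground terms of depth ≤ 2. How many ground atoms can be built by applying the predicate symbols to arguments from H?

15

First count ground terms of depth ≤ 2.
Let N_k = |{terms of depth ≤ k}|. Then N_0 = 5 and N_k = 5 + N_{k-1} for k ≥ 1 (one summand per function symbol, arity giving the exponent).
N_0 = 5
N_1 = 5 + 5 = 10
N_2 = 5 + 10 = 15
So |H| = 15.
For each predicate symbol, the number of ground atoms is |H| raised to its arity; summing:
  C: 15
Total ground atoms: 15.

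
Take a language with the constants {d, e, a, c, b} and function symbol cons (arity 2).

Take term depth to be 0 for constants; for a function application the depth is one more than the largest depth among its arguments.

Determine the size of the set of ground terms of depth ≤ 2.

Count level by level. With function symbols cons/2, the terms of depth ≤ k are the 5 constants together with each function applied to depth-≤(k−1) tuples, so N_k = 5 + N_{k-1}^2.
N_0 = 5
N_1 = 5 + 5^2 = 30
N_2 = 5 + 30^2 = 905

905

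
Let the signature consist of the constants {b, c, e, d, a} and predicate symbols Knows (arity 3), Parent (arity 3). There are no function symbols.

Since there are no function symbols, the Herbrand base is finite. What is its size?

250

With no function symbols, the Herbrand universe is just the 5 constants.
Ground atoms per predicate: Knows: 5^3 = 125, Parent: 5^3 = 125.
Herbrand base size = 125 + 125 = 250.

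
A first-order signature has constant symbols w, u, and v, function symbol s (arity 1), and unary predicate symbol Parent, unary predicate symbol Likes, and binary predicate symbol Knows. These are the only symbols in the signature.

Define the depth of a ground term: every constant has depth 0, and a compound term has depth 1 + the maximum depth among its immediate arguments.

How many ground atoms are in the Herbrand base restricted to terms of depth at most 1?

48

First count ground terms of depth ≤ 1.
Let N_k = |{terms of depth ≤ k}|. Then N_0 = 3 and N_k = 3 + N_{k-1} for k ≥ 1 (one summand per function symbol, arity giving the exponent).
N_0 = 3
N_1 = 3 + 3 = 6
Explicitly: w, u, v, s(w), s(u), s(v).
So |H| = 6.
For each predicate symbol, the number of ground atoms is |H| raised to its arity; summing:
  Parent: 6;  Likes: 6;  Knows: 6^2 = 36
Total ground atoms: 6 + 6 + 36 = 48.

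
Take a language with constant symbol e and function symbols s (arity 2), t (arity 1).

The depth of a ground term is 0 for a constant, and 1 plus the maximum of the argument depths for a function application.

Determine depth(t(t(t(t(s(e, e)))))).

depth(s(e, e)) = 1 + max(0, 0) = 1
depth(t(s(e, e))) = 1 + depth(s(e, e)) = 1 + 1 = 2
depth(t(t(s(e, e)))) = 1 + depth(t(s(e, e))) = 1 + 2 = 3
depth(t(t(t(s(e, e))))) = 1 + depth(t(t(s(e, e)))) = 1 + 3 = 4
depth(t(t(t(t(s(e, e)))))) = 1 + depth(t(t(t(s(e, e))))) = 1 + 4 = 5

5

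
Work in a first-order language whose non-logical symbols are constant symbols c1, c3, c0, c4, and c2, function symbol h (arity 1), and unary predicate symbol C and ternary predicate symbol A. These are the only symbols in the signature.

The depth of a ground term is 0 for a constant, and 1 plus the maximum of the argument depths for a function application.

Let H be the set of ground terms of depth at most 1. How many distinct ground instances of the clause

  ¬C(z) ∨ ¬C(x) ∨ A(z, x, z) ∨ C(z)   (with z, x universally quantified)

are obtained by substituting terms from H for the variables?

Ground terms of depth ≤ 1:
  Let N_k count ground terms of depth at most k. Each non-constant term of depth ≤ k is some function symbol applied to depth-≤(k−1) arguments, giving N_k = 5 + N_{k-1}.
  N_0 = 5
  N_1 = 5 + 5 = 10
  Explicitly: c1, c3, c0, c4, c2, h(c1), h(c3), h(c0), h(c4), h(c2).
So there are 10 ground terms available for substitution.
There are 2 variables to instantiate (z, x), each occurring in at least one literal, so different choices give different ground instances.
Number of ground instances = 10^2 = 100.

100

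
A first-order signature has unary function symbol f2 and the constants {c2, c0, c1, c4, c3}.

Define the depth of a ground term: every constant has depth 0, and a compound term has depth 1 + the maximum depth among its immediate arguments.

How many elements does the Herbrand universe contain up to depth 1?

Count level by level. With function symbols f2/1, the terms of depth ≤ k are the 5 constants together with each function applied to depth-≤(k−1) tuples, so N_k = 5 + N_{k-1}.
N_0 = 5
N_1 = 5 + 5 = 10
Explicitly: c2, c0, c1, c4, c3, f2(c2), f2(c0), f2(c1), f2(c4), f2(c3).

10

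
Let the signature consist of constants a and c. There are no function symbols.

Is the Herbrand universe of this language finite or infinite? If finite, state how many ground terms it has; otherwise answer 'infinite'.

There are no function symbols, so every ground term is one of the 2 constants.
The Herbrand universe is {a, c}, which is finite with 2 elements.

2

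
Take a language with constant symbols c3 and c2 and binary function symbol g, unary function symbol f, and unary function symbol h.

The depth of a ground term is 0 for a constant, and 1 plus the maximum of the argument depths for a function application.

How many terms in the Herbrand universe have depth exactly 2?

Let N_k = |{terms of depth ≤ k}|. Then N_0 = 2 and N_k = 2 + N_{k-1}^2 + N_{k-1} + N_{k-1} for k ≥ 1 (one summand per function symbol, arity giving the exponent).
N_0 = 2
N_1 = 2 + 2^2 + 2 + 2 = 10
N_2 = 2 + 10^2 + 10 + 10 = 122
Terms of depth exactly 2: N_2 − N_1 = 122 − 10 = 112.

112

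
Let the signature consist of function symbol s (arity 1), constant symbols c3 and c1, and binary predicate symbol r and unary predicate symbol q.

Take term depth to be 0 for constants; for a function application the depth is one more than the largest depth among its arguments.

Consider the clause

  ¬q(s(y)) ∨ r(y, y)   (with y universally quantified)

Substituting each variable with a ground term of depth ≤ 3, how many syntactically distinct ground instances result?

8

Ground terms of depth ≤ 3:
  Write N_k for the number of ground terms of depth ≤ k. A term of depth ≤ k is either a constant or a function symbol applied to arguments of depth ≤ k−1, so N_k = 2 + N_{k-1}.
  N_0 = 2
  N_1 = 2 + 2 = 4
  N_2 = 2 + 4 = 6
  N_3 = 2 + 6 = 8
So there are 8 ground terms available for substitution.
The variable y ranges independently over the available ground terms, and distinct assignments produce distinct instances.
Number of ground instances = 8.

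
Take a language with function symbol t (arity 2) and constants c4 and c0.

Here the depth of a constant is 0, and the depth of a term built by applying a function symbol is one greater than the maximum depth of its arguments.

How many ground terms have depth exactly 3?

Let N_k count ground terms of depth at most k. Each non-constant term of depth ≤ k is some function symbol applied to depth-≤(k−1) arguments, giving N_k = 2 + N_{k-1}^2.
N_0 = 2
N_1 = 2 + 2^2 = 6
N_2 = 2 + 6^2 = 38
N_3 = 2 + 38^2 = 1446
Terms of depth exactly 3: N_3 − N_2 = 1446 − 38 = 1408.

1408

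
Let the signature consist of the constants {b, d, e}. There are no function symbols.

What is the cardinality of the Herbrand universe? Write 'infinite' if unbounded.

There are no function symbols, so every ground term is one of the 3 constants.
The Herbrand universe is {b, d, e}, which is finite with 3 elements.

3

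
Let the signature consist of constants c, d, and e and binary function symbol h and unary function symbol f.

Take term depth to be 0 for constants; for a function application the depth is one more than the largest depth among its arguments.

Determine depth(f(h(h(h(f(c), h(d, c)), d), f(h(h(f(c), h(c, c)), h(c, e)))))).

6

depth(f(c)) = 1 + depth(c) = 1 + 0 = 1
depth(h(d, c)) = 1 + max(0, 0) = 1
depth(h(f(c), h(d, c))) = 1 + max(1, 1) = 2
depth(h(h(f(c), h(d, c)), d)) = 1 + max(2, 0) = 3
depth(h(c, c)) = 1 + max(0, 0) = 1
depth(h(f(c), h(c, c))) = 1 + max(1, 1) = 2
depth(h(c, e)) = 1 + max(0, 0) = 1
depth(h(h(f(c), h(c, c)), h(c, e))) = 1 + max(2, 1) = 3
depth(f(h(h(f(c), h(c, c)), h(c, e)))) = 1 + depth(h(h(f(c), h(c, c)), h(c, e))) = 1 + 3 = 4
depth(h(h(h(f(c), h(d, c)), d), f(h(h(f(c), h(c, c)), h(c, e))))) = 1 + max(3, 4) = 5
depth(f(h(h(h(f(c), h(d, c)), d), f(h(h(f(c), h(c, c)), h(c, e)))))) = 1 + depth(h(h(h(f(c), h(d, c)), d), f(h(h(f(c), h(c, c)), h(c, e))))) = 1 + 5 = 6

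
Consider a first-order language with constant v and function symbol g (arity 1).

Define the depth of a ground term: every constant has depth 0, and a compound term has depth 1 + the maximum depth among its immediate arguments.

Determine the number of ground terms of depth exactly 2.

1

If N_k denotes the number of depth-≤k ground terms, the 1 constant gives N_0 = 1, and each function symbol of arity r contributes N_{k-1}^r new terms at level k: N_k = 1 + N_{k-1}.
N_0 = 1
N_1 = 1 + 1 = 2
N_2 = 1 + 2 = 3
Terms of depth exactly 2: N_2 − N_1 = 3 − 2 = 1.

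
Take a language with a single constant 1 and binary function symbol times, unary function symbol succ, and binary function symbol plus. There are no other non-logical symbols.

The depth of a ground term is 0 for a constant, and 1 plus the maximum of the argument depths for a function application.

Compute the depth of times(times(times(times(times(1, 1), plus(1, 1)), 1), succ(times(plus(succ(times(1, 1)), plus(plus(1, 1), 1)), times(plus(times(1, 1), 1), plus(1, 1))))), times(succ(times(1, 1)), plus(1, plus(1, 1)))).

7

depth(times(1, 1)) = 1 + max(0, 0) = 1
depth(plus(1, 1)) = 1 + max(0, 0) = 1
depth(times(times(1, 1), plus(1, 1))) = 1 + max(1, 1) = 2
depth(times(times(times(1, 1), plus(1, 1)), 1)) = 1 + max(2, 0) = 3
depth(succ(times(1, 1))) = 1 + depth(times(1, 1)) = 1 + 1 = 2
depth(plus(plus(1, 1), 1)) = 1 + max(1, 0) = 2
depth(plus(succ(times(1, 1)), plus(plus(1, 1), 1))) = 1 + max(2, 2) = 3
depth(plus(times(1, 1), 1)) = 1 + max(1, 0) = 2
depth(times(plus(times(1, 1), 1), plus(1, 1))) = 1 + max(2, 1) = 3
depth(times(plus(succ(times(1, 1)), plus(plus(1, 1), 1)), times(plus(times(1, 1), 1), plus(1, 1)))) = 1 + max(3, 3) = 4
depth(succ(times(plus(succ(times(1, 1)), plus(plus(1, 1), 1)), times(plus(times(1, 1), 1), plus(1, 1))))) = 1 + depth(times(plus(succ(times(1, 1)), plus(plus(1, 1), 1)), times(plus(times(1, 1), 1), plus(1, 1)))) = 1 + 4 = 5
depth(times(times(times(times(1, 1), plus(1, 1)), 1), succ(times(plus(succ(times(1, 1)), plus(plus(1, 1), 1)), times(plus(times(1, 1), 1), plus(1, 1)))))) = 1 + max(3, 5) = 6
depth(plus(1, plus(1, 1))) = 1 + max(0, 1) = 2
depth(times(succ(times(1, 1)), plus(1, plus(1, 1)))) = 1 + max(2, 2) = 3
depth(times(times(times(times(times(1, 1), plus(1, 1)), 1), succ(times(plus(succ(times(1, 1)), plus(plus(1, 1), 1)), times(plus(times(1, 1), 1), plus(1, 1))))), times(succ(times(1, 1)), plus(1, plus(1, 1))))) = 1 + max(6, 3) = 7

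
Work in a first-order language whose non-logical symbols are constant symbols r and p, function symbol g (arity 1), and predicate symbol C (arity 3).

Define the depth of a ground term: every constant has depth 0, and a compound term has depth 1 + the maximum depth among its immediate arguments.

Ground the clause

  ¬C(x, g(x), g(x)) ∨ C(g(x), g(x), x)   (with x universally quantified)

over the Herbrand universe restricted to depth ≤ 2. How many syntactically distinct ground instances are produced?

Ground terms of depth ≤ 2:
  Write N_k for the number of ground terms of depth ≤ k. A term of depth ≤ k is either a constant or a function symbol applied to arguments of depth ≤ k−1, so N_k = 2 + N_{k-1}.
  N_0 = 2
  N_1 = 2 + 2 = 4
  N_2 = 2 + 4 = 6
  Explicitly: r, p, g(r), g(p), g(g(r)), g(g(p)).
So there are 6 ground terms available for substitution.
The body mentions the single quantified variable x; since ground terms form a free algebra, no two substitutions collapse to the same formula.
Number of ground instances = 6.

6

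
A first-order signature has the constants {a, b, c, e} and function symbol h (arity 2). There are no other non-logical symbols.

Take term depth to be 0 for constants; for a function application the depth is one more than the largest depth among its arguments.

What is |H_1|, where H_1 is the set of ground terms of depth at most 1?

20

Let N_k = |{terms of depth ≤ k}|. Then N_0 = 4 and N_k = 4 + N_{k-1}^2 for k ≥ 1 (one summand per function symbol, arity giving the exponent).
N_0 = 4
N_1 = 4 + 4^2 = 20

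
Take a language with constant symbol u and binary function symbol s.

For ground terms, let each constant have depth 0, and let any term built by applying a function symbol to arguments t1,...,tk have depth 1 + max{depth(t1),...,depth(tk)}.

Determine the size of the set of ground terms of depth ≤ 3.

Write N_k for the number of ground terms of depth ≤ k. A term of depth ≤ k is either a constant or a function symbol applied to arguments of depth ≤ k−1, so N_k = 1 + N_{k-1}^2.
N_0 = 1
N_1 = 1 + 1^2 = 2
N_2 = 1 + 2^2 = 5
N_3 = 1 + 5^2 = 26

26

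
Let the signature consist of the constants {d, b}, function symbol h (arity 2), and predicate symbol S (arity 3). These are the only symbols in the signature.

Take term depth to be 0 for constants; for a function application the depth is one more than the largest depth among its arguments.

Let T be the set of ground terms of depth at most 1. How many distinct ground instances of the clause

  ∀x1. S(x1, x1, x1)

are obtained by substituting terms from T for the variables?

Ground terms of depth ≤ 1:
  Count level by level. With function symbols h/2, the terms of depth ≤ k are the 2 constants together with each function applied to depth-≤(k−1) tuples, so N_k = 2 + N_{k-1}^2.
  N_0 = 2
  N_1 = 2 + 2^2 = 6
So there are 6 ground terms available for substitution.
The clause has 1 distinct variable (x1), which appears in the body. In the free term algebra distinct substitutions yield syntactically distinct ground instances.
Number of ground instances = 6.

6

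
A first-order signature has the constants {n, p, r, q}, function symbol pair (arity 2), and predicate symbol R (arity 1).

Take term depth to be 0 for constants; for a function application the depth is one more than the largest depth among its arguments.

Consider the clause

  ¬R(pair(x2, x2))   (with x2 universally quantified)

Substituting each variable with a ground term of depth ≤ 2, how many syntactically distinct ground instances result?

404

Ground terms of depth ≤ 2:
  Write N_k for the number of ground terms of depth ≤ k. A term of depth ≤ k is either a constant or a function symbol applied to arguments of depth ≤ k−1, so N_k = 4 + N_{k-1}^2.
  N_0 = 4
  N_1 = 4 + 4^2 = 20
  N_2 = 4 + 20^2 = 404
So there are 404 ground terms available for substitution.
The variable x2 ranges independently over the available ground terms, and distinct assignments produce distinct instances.
Number of ground instances = 404.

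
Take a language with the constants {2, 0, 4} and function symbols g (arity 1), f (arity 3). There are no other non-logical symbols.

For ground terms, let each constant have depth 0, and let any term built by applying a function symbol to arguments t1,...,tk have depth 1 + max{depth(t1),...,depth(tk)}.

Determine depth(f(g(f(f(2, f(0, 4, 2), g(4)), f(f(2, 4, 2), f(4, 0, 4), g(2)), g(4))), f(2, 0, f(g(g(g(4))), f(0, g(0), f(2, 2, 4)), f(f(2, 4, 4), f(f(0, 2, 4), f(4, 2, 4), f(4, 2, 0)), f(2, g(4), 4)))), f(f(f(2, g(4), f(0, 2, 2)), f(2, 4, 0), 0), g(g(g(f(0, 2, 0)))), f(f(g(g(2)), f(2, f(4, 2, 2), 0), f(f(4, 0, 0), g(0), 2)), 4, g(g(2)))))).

depth(f(0, 4, 2)) = 1 + max(0, 0, 0) = 1
depth(g(4)) = 1 + depth(4) = 1 + 0 = 1
depth(f(2, f(0, 4, 2), g(4))) = 1 + max(0, 1, 1) = 2
depth(f(2, 4, 2)) = 1 + max(0, 0, 0) = 1
depth(f(4, 0, 4)) = 1 + max(0, 0, 0) = 1
depth(g(2)) = 1 + depth(2) = 1 + 0 = 1
depth(f(f(2, 4, 2), f(4, 0, 4), g(2))) = 1 + max(1, 1, 1) = 2
depth(f(f(2, f(0, 4, 2), g(4)), f(f(2, 4, 2), f(4, 0, 4), g(2)), g(4))) = 1 + max(2, 2, 1) = 3
depth(g(f(f(2, f(0, 4, 2), g(4)), f(f(2, 4, 2), f(4, 0, 4), g(2)), g(4)))) = 1 + depth(f(f(2, f(0, 4, 2), g(4)), f(f(2, 4, 2), f(4, 0, 4), g(2)), g(4))) = 1 + 3 = 4
depth(g(g(4))) = 1 + depth(g(4)) = 1 + 1 = 2
depth(g(g(g(4)))) = 1 + depth(g(g(4))) = 1 + 2 = 3
depth(g(0)) = 1 + depth(0) = 1 + 0 = 1
depth(f(2, 2, 4)) = 1 + max(0, 0, 0) = 1
depth(f(0, g(0), f(2, 2, 4))) = 1 + max(0, 1, 1) = 2
depth(f(2, 4, 4)) = 1 + max(0, 0, 0) = 1
depth(f(0, 2, 4)) = 1 + max(0, 0, 0) = 1
depth(f(4, 2, 4)) = 1 + max(0, 0, 0) = 1
depth(f(4, 2, 0)) = 1 + max(0, 0, 0) = 1
depth(f(f(0, 2, 4), f(4, 2, 4), f(4, 2, 0))) = 1 + max(1, 1, 1) = 2
depth(f(2, g(4), 4)) = 1 + max(0, 1, 0) = 2
depth(f(f(2, 4, 4), f(f(0, 2, 4), f(4, 2, 4), f(4, 2, 0)), f(2, g(4), 4))) = 1 + max(1, 2, 2) = 3
depth(f(g(g(g(4))), f(0, g(0), f(2, 2, 4)), f(f(2, 4, 4), f(f(0, 2, 4), f(4, 2, 4), f(4, 2, 0)), f(2, g(4), 4)))) = 1 + max(3, 2, 3) = 4
depth(f(2, 0, f(g(g(g(4))), f(0, g(0), f(2, 2, 4)), f(f(2, 4, 4), f(f(0, 2, 4), f(4, 2, 4), f(4, 2, 0)), f(2, g(4), 4))))) = 1 + max(0, 0, 4) = 5
depth(f(0, 2, 2)) = 1 + max(0, 0, 0) = 1
depth(f(2, g(4), f(0, 2, 2))) = 1 + max(0, 1, 1) = 2
depth(f(2, 4, 0)) = 1 + max(0, 0, 0) = 1
depth(f(f(2, g(4), f(0, 2, 2)), f(2, 4, 0), 0)) = 1 + max(2, 1, 0) = 3
depth(f(0, 2, 0)) = 1 + max(0, 0, 0) = 1
depth(g(f(0, 2, 0))) = 1 + depth(f(0, 2, 0)) = 1 + 1 = 2
depth(g(g(f(0, 2, 0)))) = 1 + depth(g(f(0, 2, 0))) = 1 + 2 = 3
depth(g(g(g(f(0, 2, 0))))) = 1 + depth(g(g(f(0, 2, 0)))) = 1 + 3 = 4
depth(g(g(2))) = 1 + depth(g(2)) = 1 + 1 = 2
depth(f(4, 2, 2)) = 1 + max(0, 0, 0) = 1
depth(f(2, f(4, 2, 2), 0)) = 1 + max(0, 1, 0) = 2
depth(f(4, 0, 0)) = 1 + max(0, 0, 0) = 1
depth(f(f(4, 0, 0), g(0), 2)) = 1 + max(1, 1, 0) = 2
depth(f(g(g(2)), f(2, f(4, 2, 2), 0), f(f(4, 0, 0), g(0), 2))) = 1 + max(2, 2, 2) = 3
depth(f(f(g(g(2)), f(2, f(4, 2, 2), 0), f(f(4, 0, 0), g(0), 2)), 4, g(g(2)))) = 1 + max(3, 0, 2) = 4
depth(f(f(f(2, g(4), f(0, 2, 2)), f(2, 4, 0), 0), g(g(g(f(0, 2, 0)))), f(f(g(g(2)), f(2, f(4, 2, 2), 0), f(f(4, 0, 0), g(0), 2)), 4, g(g(2))))) = 1 + max(3, 4, 4) = 5
depth(f(g(f(f(2, f(0, 4, 2), g(4)), f(f(2, 4, 2), f(4, 0, 4), g(2)), g(4))), f(2, 0, f(g(g(g(4))), f(0, g(0), f(2, 2, 4)), f(f(2, 4, 4), f(f(0, 2, 4), f(4, 2, 4), f(4, 2, 0)), f(2, g(4), 4)))), f(f(f(2, g(4), f(0, 2, 2)), f(2, 4, 0), 0), g(g(g(f(0, 2, 0)))), f(f(g(g(2)), f(2, f(4, 2, 2), 0), f(f(4, 0, 0), g(0), 2)), 4, g(g(2)))))) = 1 + max(4, 5, 5) = 6

6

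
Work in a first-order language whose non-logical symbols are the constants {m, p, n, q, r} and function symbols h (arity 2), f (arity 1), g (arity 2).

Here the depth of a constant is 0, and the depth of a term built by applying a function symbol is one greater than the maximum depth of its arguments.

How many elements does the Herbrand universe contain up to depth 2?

7265

Count level by level. With function symbols h/2, f/1, g/2, the terms of depth ≤ k are the 5 constants together with each function applied to depth-≤(k−1) tuples, so N_k = 5 + N_{k-1}^2 + N_{k-1} + N_{k-1}^2.
N_0 = 5
N_1 = 5 + 5^2 + 5 + 5^2 = 60
N_2 = 5 + 60^2 + 60 + 60^2 = 7265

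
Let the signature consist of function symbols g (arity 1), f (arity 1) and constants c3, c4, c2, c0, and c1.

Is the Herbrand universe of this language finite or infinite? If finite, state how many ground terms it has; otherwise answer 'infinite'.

The signature has at least one function symbol (g, arity 1) and at least one constant (c3).
Iterating g gives infinitely many distinct ground terms: c3, g(c3), g(g(c3)), ...
So the Herbrand universe is infinite.

infinite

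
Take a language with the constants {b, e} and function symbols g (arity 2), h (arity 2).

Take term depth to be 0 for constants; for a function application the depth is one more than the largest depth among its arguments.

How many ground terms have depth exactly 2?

Write N_k for the number of ground terms of depth ≤ k. A term of depth ≤ k is either a constant or a function symbol applied to arguments of depth ≤ k−1, so N_k = 2 + N_{k-1}^2 + N_{k-1}^2.
N_0 = 2
N_1 = 2 + 2^2 + 2^2 = 10
N_2 = 2 + 10^2 + 10^2 = 202
Terms of depth exactly 2: N_2 − N_1 = 202 − 10 = 192.

192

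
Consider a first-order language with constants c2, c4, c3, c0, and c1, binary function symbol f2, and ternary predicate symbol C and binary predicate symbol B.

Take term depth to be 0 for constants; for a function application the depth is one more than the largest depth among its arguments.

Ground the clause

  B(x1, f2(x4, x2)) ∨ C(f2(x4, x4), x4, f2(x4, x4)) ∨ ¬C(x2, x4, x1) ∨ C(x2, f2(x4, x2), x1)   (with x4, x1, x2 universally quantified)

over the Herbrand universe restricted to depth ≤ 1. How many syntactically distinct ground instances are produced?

27000

Ground terms of depth ≤ 1:
  Count level by level. With function symbols f2/2, the terms of depth ≤ k are the 5 constants together with each function applied to depth-≤(k−1) tuples, so N_k = 5 + N_{k-1}^2.
  N_0 = 5
  N_1 = 5 + 5^2 = 30
So there are 30 ground terms available for substitution.
There are 3 variables to instantiate (x4, x1, x2), each occurring in at least one literal, so different choices give different ground instances.
Number of ground instances = 30^3 = 27000.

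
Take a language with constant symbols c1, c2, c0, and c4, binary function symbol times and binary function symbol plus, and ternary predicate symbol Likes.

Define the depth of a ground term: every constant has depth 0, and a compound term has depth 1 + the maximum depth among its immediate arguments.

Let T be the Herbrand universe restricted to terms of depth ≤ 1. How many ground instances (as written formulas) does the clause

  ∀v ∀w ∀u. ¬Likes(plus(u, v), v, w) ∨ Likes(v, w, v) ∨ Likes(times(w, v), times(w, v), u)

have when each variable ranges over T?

46656

Ground terms of depth ≤ 1:
  Write N_k for the number of ground terms of depth ≤ k. A term of depth ≤ k is either a constant or a function symbol applied to arguments of depth ≤ k−1, so N_k = 4 + N_{k-1}^2 + N_{k-1}^2.
  N_0 = 4
  N_1 = 4 + 4^2 + 4^2 = 36
So there are 36 ground terms available for substitution.
The body mentions every one of the 3 quantified variables; since ground terms form a free algebra, no two substitutions collapse to the same formula.
Number of ground instances = 36^3 = 46656.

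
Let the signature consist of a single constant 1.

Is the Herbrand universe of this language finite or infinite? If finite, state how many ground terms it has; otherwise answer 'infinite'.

There are no function symbols, so the only ground term is the single constant.
The Herbrand universe is {1}, finite with 1 element.

1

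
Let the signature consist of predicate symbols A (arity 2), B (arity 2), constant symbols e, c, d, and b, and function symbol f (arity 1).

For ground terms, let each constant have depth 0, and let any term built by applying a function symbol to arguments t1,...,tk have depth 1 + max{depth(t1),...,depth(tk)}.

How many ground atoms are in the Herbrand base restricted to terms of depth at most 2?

288

First count ground terms of depth ≤ 2.
Let N_k count ground terms of depth at most k. Each non-constant term of depth ≤ k is some function symbol applied to depth-≤(k−1) arguments, giving N_k = 4 + N_{k-1}.
N_0 = 4
N_1 = 4 + 4 = 8
N_2 = 4 + 8 = 12
So |H| = 12.
Each predicate of arity r yields |H|^r ground atoms (one per choice of an r-tuple from H):
  A: 12^2 = 144;  B: 12^2 = 144
Total ground atoms: 144 + 144 = 288.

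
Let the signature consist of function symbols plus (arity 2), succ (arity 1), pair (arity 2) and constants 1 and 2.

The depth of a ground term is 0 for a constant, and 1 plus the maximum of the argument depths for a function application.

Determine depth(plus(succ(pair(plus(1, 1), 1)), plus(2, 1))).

4

depth(plus(1, 1)) = 1 + max(0, 0) = 1
depth(pair(plus(1, 1), 1)) = 1 + max(1, 0) = 2
depth(succ(pair(plus(1, 1), 1))) = 1 + depth(pair(plus(1, 1), 1)) = 1 + 2 = 3
depth(plus(2, 1)) = 1 + max(0, 0) = 1
depth(plus(succ(pair(plus(1, 1), 1)), plus(2, 1))) = 1 + max(3, 1) = 4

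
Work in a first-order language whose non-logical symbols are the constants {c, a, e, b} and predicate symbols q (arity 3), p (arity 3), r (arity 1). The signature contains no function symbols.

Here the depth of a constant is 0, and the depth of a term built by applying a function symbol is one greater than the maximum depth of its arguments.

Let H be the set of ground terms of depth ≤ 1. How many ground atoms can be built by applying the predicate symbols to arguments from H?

First count ground terms of depth ≤ 1.
With no function symbols every ground term is a constant, so there are exactly 4 ground terms at every depth bound.
N_0 = 4
N_1 = 4
Explicitly: c, a, e, b.
So |H| = 4.
Ground atoms are formed by filling each argument slot of a predicate with a term from H, so an r-ary predicate gives |H|^r atoms:
  q: 4^3 = 64;  p: 4^3 = 64;  r: 4
Total ground atoms: 64 + 64 + 4 = 132.

132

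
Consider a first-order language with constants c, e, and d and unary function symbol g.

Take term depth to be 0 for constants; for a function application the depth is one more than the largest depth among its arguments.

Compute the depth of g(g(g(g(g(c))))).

depth(g(c)) = 1 + depth(c) = 1 + 0 = 1
depth(g(g(c))) = 1 + depth(g(c)) = 1 + 1 = 2
depth(g(g(g(c)))) = 1 + depth(g(g(c))) = 1 + 2 = 3
depth(g(g(g(g(c))))) = 1 + depth(g(g(g(c)))) = 1 + 3 = 4
depth(g(g(g(g(g(c)))))) = 1 + depth(g(g(g(g(c))))) = 1 + 4 = 5

5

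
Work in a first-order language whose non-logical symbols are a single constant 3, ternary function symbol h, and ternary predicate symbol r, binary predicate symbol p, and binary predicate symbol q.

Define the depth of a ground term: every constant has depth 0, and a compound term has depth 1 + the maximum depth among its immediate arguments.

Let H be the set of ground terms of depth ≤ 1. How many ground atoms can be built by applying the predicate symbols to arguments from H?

First count ground terms of depth ≤ 1.
Count level by level. With function symbols h/3, the terms of depth ≤ k are the 1 constant together with each function applied to depth-≤(k−1) tuples, so N_k = 1 + N_{k-1}^3.
N_0 = 1
N_1 = 1 + 1^3 = 2
Explicitly: 3, h(3, 3, 3).
So |H| = 2.
A ground atom is a predicate applied to a tuple of terms from H, so the count is the sum over predicates of |H|^arity:
  r: 2^3 = 8;  p: 2^2 = 4;  q: 2^2 = 4
Total ground atoms: 8 + 4 + 4 = 16.

16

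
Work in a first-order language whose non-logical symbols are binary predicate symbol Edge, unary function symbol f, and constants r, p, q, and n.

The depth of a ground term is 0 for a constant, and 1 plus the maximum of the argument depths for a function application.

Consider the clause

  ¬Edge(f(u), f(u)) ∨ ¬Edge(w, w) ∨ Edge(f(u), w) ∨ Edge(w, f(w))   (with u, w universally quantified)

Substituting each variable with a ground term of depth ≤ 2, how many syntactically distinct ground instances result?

Ground terms of depth ≤ 2:
  Count level by level. With function symbols f/1, the terms of depth ≤ k are the 4 constants together with each function applied to depth-≤(k−1) tuples, so N_k = 4 + N_{k-1}.
  N_0 = 4
  N_1 = 4 + 4 = 8
  N_2 = 4 + 8 = 12
So there are 12 ground terms available for substitution.
The body mentions every one of the 2 quantified variables; since ground terms form a free algebra, no two substitutions collapse to the same formula.
Number of ground instances = 12^2 = 144.

144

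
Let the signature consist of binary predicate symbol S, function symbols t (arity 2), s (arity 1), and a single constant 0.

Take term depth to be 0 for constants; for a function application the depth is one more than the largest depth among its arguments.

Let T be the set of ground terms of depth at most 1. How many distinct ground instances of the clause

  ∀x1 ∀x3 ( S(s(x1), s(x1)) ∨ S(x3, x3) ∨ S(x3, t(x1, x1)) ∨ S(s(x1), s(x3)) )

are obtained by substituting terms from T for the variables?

9

Ground terms of depth ≤ 1:
  Write N_k for the number of ground terms of depth ≤ k. A term of depth ≤ k is either a constant or a function symbol applied to arguments of depth ≤ k−1, so N_k = 1 + N_{k-1}^2 + N_{k-1}.
  N_0 = 1
  N_1 = 1 + 1^2 + 1 = 3
  Explicitly: 0, t(0, 0), s(0).
So there are 3 ground terms available for substitution.
The body mentions every one of the 2 quantified variables; since ground terms form a free algebra, no two substitutions collapse to the same formula.
Number of ground instances = 3^2 = 9.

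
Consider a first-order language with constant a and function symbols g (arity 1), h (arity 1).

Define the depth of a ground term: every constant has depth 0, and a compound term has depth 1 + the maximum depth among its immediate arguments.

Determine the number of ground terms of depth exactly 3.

Let N_k = |{terms of depth ≤ k}|. Then N_0 = 1 and N_k = 1 + N_{k-1} + N_{k-1} for k ≥ 1 (one summand per function symbol, arity giving the exponent).
N_0 = 1
N_1 = 1 + 1 + 1 = 3
N_2 = 1 + 3 + 3 = 7
N_3 = 1 + 7 + 7 = 15
Terms of depth exactly 3: N_3 − N_2 = 15 − 7 = 8.

8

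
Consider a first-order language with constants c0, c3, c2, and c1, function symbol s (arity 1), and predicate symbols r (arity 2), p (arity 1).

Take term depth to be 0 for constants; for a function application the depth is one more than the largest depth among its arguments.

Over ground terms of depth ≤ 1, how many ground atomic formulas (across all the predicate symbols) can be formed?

First count ground terms of depth ≤ 1.
If N_k denotes the number of depth-≤k ground terms, the 4 constants give N_0 = 4, and each function symbol of arity r contributes N_{k-1}^r new terms at level k: N_k = 4 + N_{k-1}.
N_0 = 4
N_1 = 4 + 4 = 8
So |H| = 8.
Ground atoms are formed by filling each argument slot of a predicate with a term from H, so an r-ary predicate gives |H|^r atoms:
  r: 8^2 = 64;  p: 8
Total ground atoms: 64 + 8 = 72.

72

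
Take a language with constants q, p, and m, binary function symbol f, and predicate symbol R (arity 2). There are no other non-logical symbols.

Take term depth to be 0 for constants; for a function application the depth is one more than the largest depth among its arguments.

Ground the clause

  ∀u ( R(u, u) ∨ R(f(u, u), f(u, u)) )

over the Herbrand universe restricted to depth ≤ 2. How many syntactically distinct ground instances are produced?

147

Ground terms of depth ≤ 2:
  If N_k denotes the number of depth-≤k ground terms, the 3 constants give N_0 = 3, and each function symbol of arity r contributes N_{k-1}^r new terms at level k: N_k = 3 + N_{k-1}^2.
  N_0 = 3
  N_1 = 3 + 3^2 = 12
  N_2 = 3 + 12^2 = 147
So there are 147 ground terms available for substitution.
The clause has 1 distinct variable (u), which appears in the body. In the free term algebra distinct substitutions yield syntactically distinct ground instances.
Number of ground instances = 147.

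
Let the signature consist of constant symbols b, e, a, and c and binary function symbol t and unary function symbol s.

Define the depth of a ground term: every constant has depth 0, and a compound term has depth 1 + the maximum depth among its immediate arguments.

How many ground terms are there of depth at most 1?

24

Count level by level. With function symbols t/2, s/1, the terms of depth ≤ k are the 4 constants together with each function applied to depth-≤(k−1) tuples, so N_k = 4 + N_{k-1}^2 + N_{k-1}.
N_0 = 4
N_1 = 4 + 4^2 + 4 = 24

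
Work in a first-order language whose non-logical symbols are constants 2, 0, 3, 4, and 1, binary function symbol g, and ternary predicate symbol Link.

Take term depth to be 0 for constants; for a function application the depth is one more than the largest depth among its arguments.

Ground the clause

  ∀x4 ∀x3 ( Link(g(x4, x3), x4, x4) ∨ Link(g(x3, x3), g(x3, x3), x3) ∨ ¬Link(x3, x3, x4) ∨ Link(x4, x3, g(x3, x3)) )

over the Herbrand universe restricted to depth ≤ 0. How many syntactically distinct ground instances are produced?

Ground terms of depth ≤ 0:
  If N_k denotes the number of depth-≤k ground terms, the 5 constants give N_0 = 5, and each function symbol of arity r contributes N_{k-1}^r new terms at level k: N_k = 5 + N_{k-1}^2.
  N_0 = 5
  Explicitly: 2, 0, 3, 4, 1.
So there are 5 ground terms available for substitution.
Each of x4, x3 ranges independently over the available ground terms, and distinct assignments produce distinct instances.
Number of ground instances = 5^2 = 25.

25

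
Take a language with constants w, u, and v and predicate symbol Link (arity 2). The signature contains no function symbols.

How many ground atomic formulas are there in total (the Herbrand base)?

With no function symbols, the Herbrand universe is just the 3 constants.
Ground atoms per predicate: Link: 3^2 = 9.
Herbrand base size = 9 = 9.

9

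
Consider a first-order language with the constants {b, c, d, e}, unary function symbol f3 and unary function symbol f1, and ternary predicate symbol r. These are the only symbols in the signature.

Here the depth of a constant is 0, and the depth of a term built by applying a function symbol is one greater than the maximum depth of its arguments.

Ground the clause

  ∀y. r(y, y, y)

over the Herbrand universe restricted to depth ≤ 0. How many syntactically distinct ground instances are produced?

4

Ground terms of depth ≤ 0:
  If N_k denotes the number of depth-≤k ground terms, the 4 constants give N_0 = 4, and each function symbol of arity r contributes N_{k-1}^r new terms at level k: N_k = 4 + N_{k-1} + N_{k-1}.
  N_0 = 4
  Explicitly: b, c, d, e.
So there are 4 ground terms available for substitution.
There is 1 variable to instantiate (y),  occurring in at least one literal, so different choices give different ground instances.
Number of ground instances = 4.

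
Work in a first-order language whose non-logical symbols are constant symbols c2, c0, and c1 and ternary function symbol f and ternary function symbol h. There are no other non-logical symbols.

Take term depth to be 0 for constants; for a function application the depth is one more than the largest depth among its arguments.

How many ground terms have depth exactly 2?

If N_k denotes the number of depth-≤k ground terms, the 3 constants give N_0 = 3, and each function symbol of arity r contributes N_{k-1}^r new terms at level k: N_k = 3 + N_{k-1}^3 + N_{k-1}^3.
N_0 = 3
N_1 = 3 + 3^3 + 3^3 = 57
N_2 = 3 + 57^3 + 57^3 = 370389
Terms of depth exactly 2: N_2 − N_1 = 370389 − 57 = 370332.

370332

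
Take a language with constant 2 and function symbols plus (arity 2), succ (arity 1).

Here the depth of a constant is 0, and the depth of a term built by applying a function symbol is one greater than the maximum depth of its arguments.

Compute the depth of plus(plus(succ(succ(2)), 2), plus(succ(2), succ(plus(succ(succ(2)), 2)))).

6

depth(succ(2)) = 1 + depth(2) = 1 + 0 = 1
depth(succ(succ(2))) = 1 + depth(succ(2)) = 1 + 1 = 2
depth(plus(succ(succ(2)), 2)) = 1 + max(2, 0) = 3
depth(succ(plus(succ(succ(2)), 2))) = 1 + depth(plus(succ(succ(2)), 2)) = 1 + 3 = 4
depth(plus(succ(2), succ(plus(succ(succ(2)), 2)))) = 1 + max(1, 4) = 5
depth(plus(plus(succ(succ(2)), 2), plus(succ(2), succ(plus(succ(succ(2)), 2))))) = 1 + max(3, 5) = 6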